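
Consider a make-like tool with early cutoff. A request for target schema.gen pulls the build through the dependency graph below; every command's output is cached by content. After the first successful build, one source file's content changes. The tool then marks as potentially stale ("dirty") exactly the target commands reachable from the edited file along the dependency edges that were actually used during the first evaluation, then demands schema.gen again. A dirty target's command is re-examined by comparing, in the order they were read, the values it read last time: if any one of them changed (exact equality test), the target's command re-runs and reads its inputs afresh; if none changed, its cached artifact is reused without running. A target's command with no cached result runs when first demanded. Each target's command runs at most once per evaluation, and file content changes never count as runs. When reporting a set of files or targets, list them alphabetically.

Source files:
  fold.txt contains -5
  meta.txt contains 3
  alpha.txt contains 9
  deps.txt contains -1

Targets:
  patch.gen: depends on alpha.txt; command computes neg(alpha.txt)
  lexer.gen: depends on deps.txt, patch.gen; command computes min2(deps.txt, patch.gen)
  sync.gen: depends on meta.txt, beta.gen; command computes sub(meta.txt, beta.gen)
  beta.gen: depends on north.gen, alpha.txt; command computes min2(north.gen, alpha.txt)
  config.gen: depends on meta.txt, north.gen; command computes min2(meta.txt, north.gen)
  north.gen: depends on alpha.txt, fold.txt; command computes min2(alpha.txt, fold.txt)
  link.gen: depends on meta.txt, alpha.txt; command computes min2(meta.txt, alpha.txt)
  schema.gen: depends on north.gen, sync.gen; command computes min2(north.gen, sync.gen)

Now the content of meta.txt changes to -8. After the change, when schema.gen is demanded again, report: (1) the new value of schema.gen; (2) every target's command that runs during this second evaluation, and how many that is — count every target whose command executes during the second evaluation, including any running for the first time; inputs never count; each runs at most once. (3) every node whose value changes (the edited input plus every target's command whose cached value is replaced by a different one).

Demanding schema.gen again yields -5.
2 target commands run: schema.gen, sync.gen.
The nodes whose values change: meta.txt, sync.gen.

First demand of the output computes:
  north.gen = min2(9, -5) = -5
  beta.gen = min2(-5, 9) = -5
  sync.gen = sub(3, -5) = 8
  schema.gen = min2(-5, 8) = -5

After the edit, cleaning proceeds:
  sync.gen: a read changed (meta.txt 3->-8) — executes, giving -3.
  schema.gen: a read changed (sync.gen 8->-3) — executes, giving -5 — identical to its old value.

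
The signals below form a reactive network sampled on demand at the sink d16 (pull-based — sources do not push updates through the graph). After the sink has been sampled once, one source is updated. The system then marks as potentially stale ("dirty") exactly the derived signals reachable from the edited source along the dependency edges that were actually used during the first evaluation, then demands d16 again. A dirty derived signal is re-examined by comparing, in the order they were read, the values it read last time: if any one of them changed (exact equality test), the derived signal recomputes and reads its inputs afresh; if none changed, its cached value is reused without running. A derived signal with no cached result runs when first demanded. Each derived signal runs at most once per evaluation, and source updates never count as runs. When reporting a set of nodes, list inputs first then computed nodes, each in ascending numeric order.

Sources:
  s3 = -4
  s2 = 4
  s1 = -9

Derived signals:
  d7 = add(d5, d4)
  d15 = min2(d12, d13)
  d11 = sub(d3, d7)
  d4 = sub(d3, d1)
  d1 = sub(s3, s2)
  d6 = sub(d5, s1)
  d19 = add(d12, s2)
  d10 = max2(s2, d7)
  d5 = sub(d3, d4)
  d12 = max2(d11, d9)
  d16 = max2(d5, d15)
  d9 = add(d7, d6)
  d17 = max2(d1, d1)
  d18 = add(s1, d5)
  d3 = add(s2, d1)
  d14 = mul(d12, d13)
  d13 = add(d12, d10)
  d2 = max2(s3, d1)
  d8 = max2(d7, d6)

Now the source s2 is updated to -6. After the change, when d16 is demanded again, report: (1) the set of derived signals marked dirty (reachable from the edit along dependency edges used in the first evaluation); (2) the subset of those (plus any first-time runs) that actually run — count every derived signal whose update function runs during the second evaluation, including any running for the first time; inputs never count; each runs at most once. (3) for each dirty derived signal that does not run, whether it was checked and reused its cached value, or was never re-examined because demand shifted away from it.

Initial pass — values computed on the first demand:
  d1 = sub(-4, 4) = -8
  d3 = add(4, -8) = -4
  d4 = sub(-4, -8) = 4
  d5 = sub(-4, 4) = -8
  d6 = sub(-8, -9) = 1
  d7 = add(-8, 4) = -4
  d9 = add(-4, 1) = -3
  d10 = max2(4, -4) = 4
  d11 = sub(-4, -4) = 0
  d12 = max2(0, -3) = 0
  d13 = add(0, 4) = 4
  d15 = min2(0, 4) = 0
  d16 = max2(-8, 0) = 0

Second demand — change propagation:
  d1: re-runs because s2 4->-6; new result 2.
  d3: re-runs because s2 4->-6; d1 -8->2; new result -4 (unchanged).
  d4: re-runs because d1 -8->2; new result -6.
  d5: re-runs because d4 4->-6; new result 2.
  d6: re-runs because d5 -8->2; new result 11.
  d7: re-runs because d5 -8->2; d4 4->-6; new result -4 (unchanged).
  d9: re-runs because d6 1->11; new result 7.
  d10: re-runs because s2 4->-6; new result -4.
  d11: re-examined; everything it read last time is the same (d3 unchanged, d7 unchanged) — cache 0 kept, no run.
  d12: re-runs because d9 -3->7; new result 7.
  d13: re-runs because d12 0->7; d10 4->-4; new result 3.
  d15: re-runs because d12 0->7; d13 4->3; new result 3.
  d16: re-runs because d5 -8->2; d15 0->3; new result 3.

The important point: at d11 every value read last time is unchanged, so the dirty flag clears without a run.

Dirty set: d1, d3, d4, d5, d6, d7, d9, d10, d11, d12, d13, d15, d16.
Run set: d1, d3, d4, d5, d6, d7, d9, d10, d12, d13, d15, d16 (12 run).
Re-examined without running (cache reused): d11.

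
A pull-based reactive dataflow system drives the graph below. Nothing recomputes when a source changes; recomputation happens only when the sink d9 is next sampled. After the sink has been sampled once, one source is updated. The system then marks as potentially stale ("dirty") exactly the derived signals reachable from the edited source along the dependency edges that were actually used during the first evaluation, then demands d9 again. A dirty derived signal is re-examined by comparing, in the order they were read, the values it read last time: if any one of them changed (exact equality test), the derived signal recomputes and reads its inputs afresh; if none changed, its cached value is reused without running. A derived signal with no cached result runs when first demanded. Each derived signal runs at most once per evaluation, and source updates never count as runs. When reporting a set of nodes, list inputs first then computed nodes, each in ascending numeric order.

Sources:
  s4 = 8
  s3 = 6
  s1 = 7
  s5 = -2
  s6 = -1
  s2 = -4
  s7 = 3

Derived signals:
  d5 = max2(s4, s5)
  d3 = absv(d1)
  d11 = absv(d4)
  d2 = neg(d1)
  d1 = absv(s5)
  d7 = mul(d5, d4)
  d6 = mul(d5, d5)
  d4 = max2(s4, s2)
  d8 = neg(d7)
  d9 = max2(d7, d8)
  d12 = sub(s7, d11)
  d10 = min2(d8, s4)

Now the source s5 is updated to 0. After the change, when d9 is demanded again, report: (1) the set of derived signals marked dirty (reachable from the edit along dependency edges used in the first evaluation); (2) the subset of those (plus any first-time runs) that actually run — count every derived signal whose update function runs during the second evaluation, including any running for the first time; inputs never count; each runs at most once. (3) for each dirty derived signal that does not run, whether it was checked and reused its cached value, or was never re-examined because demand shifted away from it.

Marked dirty: d5, d7, d8, d9.
Derived signals that run: d5 — 1 in total.
Checked but reused from cache: d7, d8, d9.
Key observation: the change is absorbed at d5 — it re-runs but produces the same value, and the output's value is unchanged.

First evaluation (everything demanded from the output):
  d4 = max2(8, -4) = 8
  d5 = max2(8, -2) = 8
  d7 = mul(8, 8) = 64
  d8 = neg(64) = -64
  d9 = max2(64, -64) = 64

Propagation after the edit:
  d5: runs — s5 -2->0; result 8 (same value as before).
  d7: checked — values it read are unchanged (d5 unchanged, d4 unchanged); reused cached 64 without running.
  d8: checked — values it read are unchanged (d7 unchanged); reused cached -64 without running.
  d9: checked — values it read are unchanged (d7 unchanged, d8 unchanged); reused cached 64 without running.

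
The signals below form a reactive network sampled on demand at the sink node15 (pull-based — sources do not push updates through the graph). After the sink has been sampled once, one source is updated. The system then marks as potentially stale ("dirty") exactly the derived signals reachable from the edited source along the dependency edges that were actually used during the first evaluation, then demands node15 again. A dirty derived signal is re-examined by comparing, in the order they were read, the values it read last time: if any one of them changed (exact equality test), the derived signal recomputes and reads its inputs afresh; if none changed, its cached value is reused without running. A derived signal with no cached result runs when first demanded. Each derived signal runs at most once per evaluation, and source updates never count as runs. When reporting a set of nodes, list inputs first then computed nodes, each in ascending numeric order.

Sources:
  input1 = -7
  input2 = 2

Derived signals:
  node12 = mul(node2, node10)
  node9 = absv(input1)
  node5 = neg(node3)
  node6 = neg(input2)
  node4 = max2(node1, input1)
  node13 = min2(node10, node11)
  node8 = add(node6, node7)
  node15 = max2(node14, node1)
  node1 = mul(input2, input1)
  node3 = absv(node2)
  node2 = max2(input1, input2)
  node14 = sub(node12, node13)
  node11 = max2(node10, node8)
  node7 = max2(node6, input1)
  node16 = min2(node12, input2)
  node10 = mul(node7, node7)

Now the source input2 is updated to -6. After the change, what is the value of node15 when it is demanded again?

Initial pass — values computed on the first demand:
  node1 = mul(2, -7) = -14
  node2 = max2(-7, 2) = 2
  node6 = neg(2) = -2
  node7 = max2(-2, -7) = -2
  node8 = add(-2, -2) = -4
  node10 = mul(-2, -2) = 4
  node11 = max2(4, -4) = 4
  node12 = mul(2, 4) = 8
  node13 = min2(4, 4) = 4
  node14 = sub(8, 4) = 4
  node15 = max2(4, -14) = 4

Second demand — change propagation:
  node1: re-runs because input2 2->-6; new result 42.
  node2: re-runs because input2 2->-6; new result -6.
  node6: re-runs because input2 2->-6; new result 6.
  node7: re-runs because node6 -2->6; new result 6.
  node8: re-runs because node6 -2->6; node7 -2->6; new result 12.
  node10: re-runs because node7 -2->6; node7 -2->6; new result 36.
  node11: re-runs because node10 4->36; node8 -4->12; new result 36.
  node12: re-runs because node2 2->-6; node10 4->36; new result -216.
  node13: re-runs because node10 4->36; node11 4->36; new result 36.
  node14: re-runs because node12 8->-216; node13 4->36; new result -252.
  node15: re-runs because node14 4->-252; node1 -14->42; new result 42.

node15 now evaluates to 42.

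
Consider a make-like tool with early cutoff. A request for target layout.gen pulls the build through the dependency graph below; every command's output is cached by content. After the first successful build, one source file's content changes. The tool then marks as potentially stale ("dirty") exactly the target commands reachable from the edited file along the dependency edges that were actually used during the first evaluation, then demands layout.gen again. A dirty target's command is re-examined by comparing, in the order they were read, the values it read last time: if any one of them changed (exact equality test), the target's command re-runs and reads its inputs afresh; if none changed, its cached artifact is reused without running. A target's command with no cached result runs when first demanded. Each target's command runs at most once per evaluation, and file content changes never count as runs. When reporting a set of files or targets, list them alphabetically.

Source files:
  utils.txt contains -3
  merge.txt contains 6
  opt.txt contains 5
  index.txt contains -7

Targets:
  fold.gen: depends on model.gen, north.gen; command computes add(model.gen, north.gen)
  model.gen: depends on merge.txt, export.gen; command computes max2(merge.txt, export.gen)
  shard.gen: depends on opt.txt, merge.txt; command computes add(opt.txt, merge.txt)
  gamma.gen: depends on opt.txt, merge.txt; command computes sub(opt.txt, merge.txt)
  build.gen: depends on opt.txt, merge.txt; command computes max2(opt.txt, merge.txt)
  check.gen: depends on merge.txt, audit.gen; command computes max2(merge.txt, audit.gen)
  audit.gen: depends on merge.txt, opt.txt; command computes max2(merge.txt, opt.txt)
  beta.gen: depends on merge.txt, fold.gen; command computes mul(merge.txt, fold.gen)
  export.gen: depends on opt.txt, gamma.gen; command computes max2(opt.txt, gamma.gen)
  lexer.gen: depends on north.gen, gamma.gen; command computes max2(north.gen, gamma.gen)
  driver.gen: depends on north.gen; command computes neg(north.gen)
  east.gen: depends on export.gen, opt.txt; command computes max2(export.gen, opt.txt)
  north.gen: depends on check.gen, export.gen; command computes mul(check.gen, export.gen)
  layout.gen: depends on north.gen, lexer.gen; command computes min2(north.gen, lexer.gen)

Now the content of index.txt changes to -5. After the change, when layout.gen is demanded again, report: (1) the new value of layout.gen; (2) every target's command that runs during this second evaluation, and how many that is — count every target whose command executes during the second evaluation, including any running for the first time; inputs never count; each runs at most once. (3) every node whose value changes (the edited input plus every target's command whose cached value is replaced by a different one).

Demanding layout.gen again yields 30.
0 target commands run: none.
The nodes whose values change: index.txt.
Note the shortcut — nothing in the graph depends on index.txt at all, so no recomputation happens.

First demand of the output computes:
  audit.gen = max2(6, 5) = 6
  check.gen = max2(6, 6) = 6
  gamma.gen = sub(5, 6) = -1
  export.gen = max2(5, -1) = 5
  north.gen = mul(6, 5) = 30
  lexer.gen = max2(30, -1) = 30
  layout.gen = min2(30, 30) = 30

After the edit, cleaning proceeds:
  no node depends on index.txt at all; the second demand re-runs nothing.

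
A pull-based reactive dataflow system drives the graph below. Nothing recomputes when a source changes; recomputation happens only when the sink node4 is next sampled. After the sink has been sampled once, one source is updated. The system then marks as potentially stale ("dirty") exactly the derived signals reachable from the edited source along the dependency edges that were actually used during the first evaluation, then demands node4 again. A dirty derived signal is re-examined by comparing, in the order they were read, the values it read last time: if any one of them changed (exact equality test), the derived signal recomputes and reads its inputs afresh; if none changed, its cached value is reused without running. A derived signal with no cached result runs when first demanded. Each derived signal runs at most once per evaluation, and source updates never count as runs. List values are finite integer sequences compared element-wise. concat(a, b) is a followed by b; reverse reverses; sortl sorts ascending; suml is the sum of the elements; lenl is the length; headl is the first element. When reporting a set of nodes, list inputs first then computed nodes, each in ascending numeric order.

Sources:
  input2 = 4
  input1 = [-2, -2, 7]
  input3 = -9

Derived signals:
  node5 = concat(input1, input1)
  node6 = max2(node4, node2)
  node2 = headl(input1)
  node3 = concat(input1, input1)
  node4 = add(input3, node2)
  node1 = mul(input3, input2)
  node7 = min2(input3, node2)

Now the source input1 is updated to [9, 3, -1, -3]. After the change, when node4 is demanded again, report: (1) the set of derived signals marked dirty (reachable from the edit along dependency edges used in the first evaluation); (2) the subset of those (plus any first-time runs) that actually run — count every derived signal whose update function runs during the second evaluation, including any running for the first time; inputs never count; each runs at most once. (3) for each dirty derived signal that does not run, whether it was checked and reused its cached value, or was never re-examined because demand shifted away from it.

First evaluation (everything demanded from the output):
  node2 = headl([-2, -2, 7]) = -2
  node4 = add(-9, -2) = -11

Propagation after the edit:
  node2: runs — input1 [-2, -2, 7]->[9, 3, -1, -3]; result 9.
  node4: runs — node2 -2->9; result 0.

Marked dirty: node2, node4.
Derived signals that run: node2, node4 — 2 in total.
Every dirty derived signal ran.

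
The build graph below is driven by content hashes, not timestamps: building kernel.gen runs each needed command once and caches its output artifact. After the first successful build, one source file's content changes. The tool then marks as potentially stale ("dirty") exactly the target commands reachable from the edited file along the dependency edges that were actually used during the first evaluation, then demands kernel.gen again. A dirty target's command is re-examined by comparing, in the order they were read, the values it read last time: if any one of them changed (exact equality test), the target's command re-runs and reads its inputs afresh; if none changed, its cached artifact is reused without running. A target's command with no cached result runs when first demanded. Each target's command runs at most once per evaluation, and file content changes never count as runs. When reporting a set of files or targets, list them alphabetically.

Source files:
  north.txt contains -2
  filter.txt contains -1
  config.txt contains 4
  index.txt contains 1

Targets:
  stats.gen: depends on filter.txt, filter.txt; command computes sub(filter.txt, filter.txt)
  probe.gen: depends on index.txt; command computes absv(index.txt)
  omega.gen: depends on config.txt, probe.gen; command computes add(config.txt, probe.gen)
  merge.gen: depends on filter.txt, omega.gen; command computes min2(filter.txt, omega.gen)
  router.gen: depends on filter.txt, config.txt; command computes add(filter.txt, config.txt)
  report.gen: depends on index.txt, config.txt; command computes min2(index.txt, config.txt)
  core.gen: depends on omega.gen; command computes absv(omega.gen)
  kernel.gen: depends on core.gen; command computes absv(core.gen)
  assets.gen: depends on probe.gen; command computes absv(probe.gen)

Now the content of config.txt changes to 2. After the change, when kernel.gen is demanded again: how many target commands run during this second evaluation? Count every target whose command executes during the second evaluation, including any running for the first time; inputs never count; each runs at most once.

Run set: core.gen, kernel.gen, omega.gen (3 run).

Initial pass — values computed on the first demand:
  probe.gen = absv(1) = 1
  omega.gen = add(4, 1) = 5
  core.gen = absv(5) = 5
  kernel.gen = absv(5) = 5

Second demand — change propagation:
  omega.gen: re-runs because config.txt 4->2; new result 3.
  core.gen: re-runs because omega.gen 5->3; new result 3.
  kernel.gen: re-runs because core.gen 5->3; new result 3.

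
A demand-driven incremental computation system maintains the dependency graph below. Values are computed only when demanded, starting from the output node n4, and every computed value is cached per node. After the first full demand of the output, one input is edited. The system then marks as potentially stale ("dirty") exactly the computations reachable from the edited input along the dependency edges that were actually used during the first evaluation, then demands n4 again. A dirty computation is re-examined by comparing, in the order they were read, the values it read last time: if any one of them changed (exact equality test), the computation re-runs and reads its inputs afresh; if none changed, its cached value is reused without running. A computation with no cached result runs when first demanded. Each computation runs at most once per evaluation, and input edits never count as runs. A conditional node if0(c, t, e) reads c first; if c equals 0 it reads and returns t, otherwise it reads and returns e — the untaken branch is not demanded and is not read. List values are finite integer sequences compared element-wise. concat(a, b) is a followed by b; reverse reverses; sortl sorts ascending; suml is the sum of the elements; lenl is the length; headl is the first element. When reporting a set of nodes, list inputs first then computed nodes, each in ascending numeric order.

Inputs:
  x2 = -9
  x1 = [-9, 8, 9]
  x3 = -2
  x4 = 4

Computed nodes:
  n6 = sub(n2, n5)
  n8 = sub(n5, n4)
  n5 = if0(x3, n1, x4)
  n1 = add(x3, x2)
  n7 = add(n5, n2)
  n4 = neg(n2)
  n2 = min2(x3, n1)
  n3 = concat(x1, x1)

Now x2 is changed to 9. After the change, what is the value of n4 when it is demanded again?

New value of n4: 2.

First evaluation (everything demanded from the output):
  n1 = add(-2, -9) = -11
  n2 = min2(-2, -11) = -11
  n4 = neg(-11) = 11

Propagation after the edit:
  n1: runs — x2 -9->9; result 7.
  n2: runs — n1 -11->7; result -2.
  n4: runs — n2 -11->-2; result 2.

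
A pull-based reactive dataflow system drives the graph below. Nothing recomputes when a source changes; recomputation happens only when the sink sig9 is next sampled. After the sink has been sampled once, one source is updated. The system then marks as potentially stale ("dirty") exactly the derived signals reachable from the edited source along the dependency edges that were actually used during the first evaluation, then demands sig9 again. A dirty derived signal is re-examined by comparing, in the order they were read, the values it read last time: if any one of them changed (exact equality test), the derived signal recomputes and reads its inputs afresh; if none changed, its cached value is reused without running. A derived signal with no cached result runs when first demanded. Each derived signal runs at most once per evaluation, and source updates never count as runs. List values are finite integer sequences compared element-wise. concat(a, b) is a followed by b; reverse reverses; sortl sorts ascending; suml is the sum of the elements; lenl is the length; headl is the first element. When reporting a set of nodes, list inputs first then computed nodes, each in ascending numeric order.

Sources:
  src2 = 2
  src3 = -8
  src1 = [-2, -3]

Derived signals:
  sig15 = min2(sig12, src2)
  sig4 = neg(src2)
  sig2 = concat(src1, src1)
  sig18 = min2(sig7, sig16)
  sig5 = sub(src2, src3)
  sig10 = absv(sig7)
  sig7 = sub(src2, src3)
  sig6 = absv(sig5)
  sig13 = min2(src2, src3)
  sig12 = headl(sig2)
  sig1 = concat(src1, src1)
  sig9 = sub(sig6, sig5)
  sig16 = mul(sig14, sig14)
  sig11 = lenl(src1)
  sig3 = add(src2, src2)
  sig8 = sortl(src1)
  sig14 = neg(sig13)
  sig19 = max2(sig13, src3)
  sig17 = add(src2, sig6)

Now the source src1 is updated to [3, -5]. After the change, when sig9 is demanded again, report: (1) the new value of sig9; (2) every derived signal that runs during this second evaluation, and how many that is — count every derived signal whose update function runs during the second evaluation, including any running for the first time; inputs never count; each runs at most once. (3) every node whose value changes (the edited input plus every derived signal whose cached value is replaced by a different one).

New value of sig9: 0.
Derived signals that run: none — 0 in total.
Values that change: src1.
Key observation: src1 is never demanded by the output, so the edit triggers no recomputation at all.

First evaluation (everything demanded from the output):
  sig5 = sub(2, -8) = 10
  sig6 = absv(10) = 10
  sig9 = sub(10, 10) = 0

Propagation after the edit:
  src1 feeds no computation that the output demands — nothing is marked dirty and nothing runs.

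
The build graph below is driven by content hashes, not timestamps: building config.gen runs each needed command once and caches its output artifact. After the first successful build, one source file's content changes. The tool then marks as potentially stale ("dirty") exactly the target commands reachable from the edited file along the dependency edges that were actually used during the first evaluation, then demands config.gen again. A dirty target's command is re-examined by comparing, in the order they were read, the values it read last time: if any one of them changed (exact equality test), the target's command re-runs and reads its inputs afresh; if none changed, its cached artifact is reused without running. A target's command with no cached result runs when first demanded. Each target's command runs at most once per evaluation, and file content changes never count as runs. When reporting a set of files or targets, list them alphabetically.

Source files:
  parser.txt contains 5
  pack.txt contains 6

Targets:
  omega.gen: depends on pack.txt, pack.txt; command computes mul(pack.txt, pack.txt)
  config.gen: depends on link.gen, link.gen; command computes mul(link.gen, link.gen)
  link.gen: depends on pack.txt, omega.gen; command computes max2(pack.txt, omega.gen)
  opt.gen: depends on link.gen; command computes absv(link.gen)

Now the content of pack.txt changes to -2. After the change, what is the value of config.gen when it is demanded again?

Initial pass — values computed on the first demand:
  omega.gen = mul(6, 6) = 36
  link.gen = max2(6, 36) = 36
  config.gen = mul(36, 36) = 1296

Second demand — change propagation:
  omega.gen: re-runs because pack.txt 6->-2; pack.txt 6->-2; new result 4.
  link.gen: re-runs because pack.txt 6->-2; omega.gen 36->4; new result 4.
  config.gen: re-runs because link.gen 36->4; link.gen 36->4; new result 16.

config.gen now evaluates to 16.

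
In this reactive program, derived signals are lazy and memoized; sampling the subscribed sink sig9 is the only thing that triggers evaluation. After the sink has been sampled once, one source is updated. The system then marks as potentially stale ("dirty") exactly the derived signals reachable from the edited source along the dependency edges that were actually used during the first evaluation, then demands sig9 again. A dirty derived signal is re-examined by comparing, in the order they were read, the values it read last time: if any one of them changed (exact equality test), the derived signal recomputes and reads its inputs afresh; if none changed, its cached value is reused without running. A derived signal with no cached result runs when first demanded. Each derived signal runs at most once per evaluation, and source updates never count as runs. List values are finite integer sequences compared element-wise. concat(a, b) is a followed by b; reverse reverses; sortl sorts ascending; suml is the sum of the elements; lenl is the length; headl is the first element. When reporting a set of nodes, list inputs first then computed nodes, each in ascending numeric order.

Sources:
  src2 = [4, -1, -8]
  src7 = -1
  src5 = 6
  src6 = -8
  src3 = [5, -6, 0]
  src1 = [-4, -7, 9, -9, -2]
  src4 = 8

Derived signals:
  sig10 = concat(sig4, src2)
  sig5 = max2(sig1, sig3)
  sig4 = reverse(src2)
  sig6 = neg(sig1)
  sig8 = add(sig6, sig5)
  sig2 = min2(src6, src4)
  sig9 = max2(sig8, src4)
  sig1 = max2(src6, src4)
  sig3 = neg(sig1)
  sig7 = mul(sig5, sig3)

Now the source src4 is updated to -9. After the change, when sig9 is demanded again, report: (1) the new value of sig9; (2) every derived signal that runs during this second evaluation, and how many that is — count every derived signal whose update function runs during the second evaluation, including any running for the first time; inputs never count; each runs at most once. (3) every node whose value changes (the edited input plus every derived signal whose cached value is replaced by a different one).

Demanding sig9 again yields 16.
6 derived signals run: sig1, sig3, sig5, sig6, sig8, sig9.
The nodes whose values change: src4, sig1, sig3, sig6, sig8, sig9.

First demand of the output computes:
  sig1 = max2(-8, 8) = 8
  sig3 = neg(8) = -8
  sig5 = max2(8, -8) = 8
  sig6 = neg(8) = -8
  sig8 = add(-8, 8) = 0
  sig9 = max2(0, 8) = 8

After the edit, cleaning proceeds:
  sig1: a read changed (src4 8->-9) — executes, giving -8.
  sig3: a read changed (sig1 8->-8) — executes, giving 8.
  sig5: a read changed (sig1 8->-8; sig3 -8->8) — executes, giving 8 — identical to its old value.
  sig6: a read changed (sig1 8->-8) — executes, giving 8.
  sig8: a read changed (sig6 -8->8) — executes, giving 16.
  sig9: a read changed (sig8 0->16; src4 8->-9) — executes, giving 16.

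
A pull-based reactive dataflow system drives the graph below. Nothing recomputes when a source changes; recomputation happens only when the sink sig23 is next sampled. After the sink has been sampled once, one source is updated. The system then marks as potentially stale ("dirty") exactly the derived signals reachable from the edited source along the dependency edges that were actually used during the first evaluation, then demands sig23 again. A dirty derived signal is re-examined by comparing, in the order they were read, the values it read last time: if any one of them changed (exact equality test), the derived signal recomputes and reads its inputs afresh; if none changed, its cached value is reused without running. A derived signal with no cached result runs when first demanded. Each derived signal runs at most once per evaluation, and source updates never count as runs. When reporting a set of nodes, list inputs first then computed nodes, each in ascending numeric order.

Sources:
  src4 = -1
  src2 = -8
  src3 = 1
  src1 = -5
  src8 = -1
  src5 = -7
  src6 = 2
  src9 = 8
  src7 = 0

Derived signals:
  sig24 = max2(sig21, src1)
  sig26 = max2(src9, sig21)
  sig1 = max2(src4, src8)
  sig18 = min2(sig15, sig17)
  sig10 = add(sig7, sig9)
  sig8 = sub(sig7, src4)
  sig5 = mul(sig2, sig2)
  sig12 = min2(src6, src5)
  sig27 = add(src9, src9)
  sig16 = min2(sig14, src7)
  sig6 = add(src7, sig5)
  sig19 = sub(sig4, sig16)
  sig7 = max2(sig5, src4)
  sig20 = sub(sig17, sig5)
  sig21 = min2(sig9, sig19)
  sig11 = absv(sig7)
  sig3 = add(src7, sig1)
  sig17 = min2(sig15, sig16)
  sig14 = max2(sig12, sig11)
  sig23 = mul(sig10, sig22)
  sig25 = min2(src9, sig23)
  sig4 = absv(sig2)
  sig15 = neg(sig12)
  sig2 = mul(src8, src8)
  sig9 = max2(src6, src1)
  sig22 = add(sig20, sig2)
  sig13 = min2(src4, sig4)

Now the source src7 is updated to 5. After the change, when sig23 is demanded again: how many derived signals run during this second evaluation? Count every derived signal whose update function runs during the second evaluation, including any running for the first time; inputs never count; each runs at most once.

Derived signals that run: sig16, sig17, sig20, sig22, sig23 — 5 in total.

First evaluation (everything demanded from the output):
  sig2 = mul(-1, -1) = 1
  sig5 = mul(1, 1) = 1
  sig7 = max2(1, -1) = 1
  sig9 = max2(2, -5) = 2
  sig10 = add(1, 2) = 3
  sig11 = absv(1) = 1
  sig12 = min2(2, -7) = -7
  sig14 = max2(-7, 1) = 1
  sig15 = neg(-7) = 7
  sig16 = min2(1, 0) = 0
  sig17 = min2(7, 0) = 0
  sig20 = sub(0, 1) = -1
  sig22 = add(-1, 1) = 0
  sig23 = mul(3, 0) = 0

Propagation after the edit:
  sig16: runs — src7 0->5; result 1.
  sig17: runs — sig16 0->1; result 1.
  sig20: runs — sig17 0->1; result 0.
  sig22: runs — sig20 -1->0; result 1.
  sig23: runs — sig22 0->1; result 3.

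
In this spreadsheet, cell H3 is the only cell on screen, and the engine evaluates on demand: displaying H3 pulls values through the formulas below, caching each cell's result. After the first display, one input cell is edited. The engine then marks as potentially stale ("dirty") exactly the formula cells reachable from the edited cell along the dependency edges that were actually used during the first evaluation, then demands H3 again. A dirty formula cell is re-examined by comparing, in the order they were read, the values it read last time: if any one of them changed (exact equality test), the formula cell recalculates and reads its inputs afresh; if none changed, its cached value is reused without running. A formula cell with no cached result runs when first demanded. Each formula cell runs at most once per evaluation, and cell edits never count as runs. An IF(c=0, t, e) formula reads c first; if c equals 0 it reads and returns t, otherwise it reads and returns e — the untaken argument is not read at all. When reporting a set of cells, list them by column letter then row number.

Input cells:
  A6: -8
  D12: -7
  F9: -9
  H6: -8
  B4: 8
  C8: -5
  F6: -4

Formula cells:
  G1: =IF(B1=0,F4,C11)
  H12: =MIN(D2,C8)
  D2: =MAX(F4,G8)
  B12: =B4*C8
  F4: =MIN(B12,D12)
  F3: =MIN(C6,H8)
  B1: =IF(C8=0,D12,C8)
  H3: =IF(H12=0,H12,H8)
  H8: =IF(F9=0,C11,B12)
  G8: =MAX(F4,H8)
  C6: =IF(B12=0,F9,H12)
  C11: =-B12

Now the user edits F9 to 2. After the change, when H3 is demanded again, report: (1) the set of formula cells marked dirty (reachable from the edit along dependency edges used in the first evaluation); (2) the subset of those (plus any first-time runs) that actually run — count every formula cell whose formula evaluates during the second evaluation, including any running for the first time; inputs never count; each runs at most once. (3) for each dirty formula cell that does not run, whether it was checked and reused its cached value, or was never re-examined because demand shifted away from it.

Dirty set: D2, G8, H3, H8, H12.
Run set: H8 (1 run).
Re-examined without running (cache reused): D2, G8, H3, H12.
The important point: H8 recomputes to an identical value, and the output ends up unchanged.

Initial pass — values computed on the first demand:
  B12 = 8 * -5 = -40
  F4 = MIN(-40, -7) = -40
  H8 = IF(F9=0: F9=-9 -> else branch B12) = -40
  G8 = MAX(-40, -40) = -40
  D2 = MAX(-40, -40) = -40
  H12 = MIN(-40, -5) = -40
  H3 = IF(H12=0: H12=-40 -> else branch H8) = -40

Second demand — change propagation:
  H8: re-runs because F9 -9->2; new result -40 (unchanged).
  G8: re-examined; everything it read last time is the same (F4 unchanged, H8 unchanged) — cache -40 kept, no run.
  D2: re-examined; everything it read last time is the same (F4 unchanged, G8 unchanged) — cache -40 kept, no run.
  H12: re-examined; everything it read last time is the same (D2 unchanged, C8 unchanged) — cache -40 kept, no run.
  H3: re-examined; everything it read last time is the same (H12 unchanged, H8 unchanged) — cache -40 kept, no run.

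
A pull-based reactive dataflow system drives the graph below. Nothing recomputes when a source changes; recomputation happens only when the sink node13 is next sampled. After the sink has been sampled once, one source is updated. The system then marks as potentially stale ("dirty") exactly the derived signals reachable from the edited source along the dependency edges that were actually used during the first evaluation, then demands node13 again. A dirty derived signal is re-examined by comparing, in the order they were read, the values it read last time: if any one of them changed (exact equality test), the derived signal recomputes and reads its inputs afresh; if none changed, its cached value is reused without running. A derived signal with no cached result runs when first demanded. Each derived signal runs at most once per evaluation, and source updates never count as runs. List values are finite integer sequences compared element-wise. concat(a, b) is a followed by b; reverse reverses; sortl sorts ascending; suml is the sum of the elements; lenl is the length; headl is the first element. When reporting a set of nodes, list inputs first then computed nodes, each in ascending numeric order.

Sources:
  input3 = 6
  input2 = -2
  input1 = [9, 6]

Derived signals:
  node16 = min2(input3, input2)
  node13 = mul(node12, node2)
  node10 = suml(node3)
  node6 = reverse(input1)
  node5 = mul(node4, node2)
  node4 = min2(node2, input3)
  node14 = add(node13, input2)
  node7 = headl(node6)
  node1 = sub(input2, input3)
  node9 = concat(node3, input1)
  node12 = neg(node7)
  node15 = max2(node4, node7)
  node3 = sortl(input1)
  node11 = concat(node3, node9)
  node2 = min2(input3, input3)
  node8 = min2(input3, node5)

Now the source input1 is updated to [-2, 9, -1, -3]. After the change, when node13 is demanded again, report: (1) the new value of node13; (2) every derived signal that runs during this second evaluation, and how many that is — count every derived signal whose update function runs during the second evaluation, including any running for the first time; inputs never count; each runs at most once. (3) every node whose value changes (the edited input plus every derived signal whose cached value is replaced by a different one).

New value of node13: 18.
Derived signals that run: node6, node7, node12, node13 — 4 in total.
Values that change: input1, node6, node7, node12, node13.

First evaluation (everything demanded from the output):
  node2 = min2(6, 6) = 6
  node6 = reverse([9, 6]) = [6, 9]
  node7 = headl([6, 9]) = 6
  node12 = neg(6) = -6
  node13 = mul(-6, 6) = -36

Propagation after the edit:
  node6: runs — input1 [9, 6]->[-2, 9, -1, -3]; result [-3, -1, 9, -2].
  node7: runs — node6 [6, 9]->[-3, -1, 9, -2]; result -3.
  node12: runs — node7 6->-3; result 3.
  node13: runs — node12 -6->3; result 18.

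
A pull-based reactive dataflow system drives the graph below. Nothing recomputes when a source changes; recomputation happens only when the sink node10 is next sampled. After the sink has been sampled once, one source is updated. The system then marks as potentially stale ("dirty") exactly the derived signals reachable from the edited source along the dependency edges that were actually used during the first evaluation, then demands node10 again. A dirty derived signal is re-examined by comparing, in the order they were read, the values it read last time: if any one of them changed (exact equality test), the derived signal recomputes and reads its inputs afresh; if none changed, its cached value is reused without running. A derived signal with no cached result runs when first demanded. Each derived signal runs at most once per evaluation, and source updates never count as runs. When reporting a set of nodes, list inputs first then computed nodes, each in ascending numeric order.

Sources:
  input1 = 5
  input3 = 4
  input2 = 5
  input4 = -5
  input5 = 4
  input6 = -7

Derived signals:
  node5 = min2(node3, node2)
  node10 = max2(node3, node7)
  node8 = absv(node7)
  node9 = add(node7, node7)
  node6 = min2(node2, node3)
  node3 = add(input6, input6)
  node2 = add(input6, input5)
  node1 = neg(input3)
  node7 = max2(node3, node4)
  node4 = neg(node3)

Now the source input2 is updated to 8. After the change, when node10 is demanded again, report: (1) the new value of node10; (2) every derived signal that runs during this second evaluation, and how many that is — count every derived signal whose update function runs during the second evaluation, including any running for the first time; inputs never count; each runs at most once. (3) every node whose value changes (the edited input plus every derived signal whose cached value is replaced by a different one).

New value of node10: 14.
Derived signals that run: none — 0 in total.
Values that change: input2.
Key observation: input2 is never demanded by the output, so the edit triggers no recomputation at all.

First evaluation (everything demanded from the output):
  node3 = add(-7, -7) = -14
  node4 = neg(-14) = 14
  node7 = max2(-14, 14) = 14
  node10 = max2(-14, 14) = 14

Propagation after the edit:
  input2 feeds no computation that the output demands — nothing is marked dirty and nothing runs.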